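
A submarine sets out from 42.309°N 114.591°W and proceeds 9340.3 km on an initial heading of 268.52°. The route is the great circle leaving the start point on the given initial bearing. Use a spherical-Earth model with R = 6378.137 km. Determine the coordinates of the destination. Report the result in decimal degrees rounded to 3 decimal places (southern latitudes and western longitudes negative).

latitude 3.008°, longitude 160.914°

Central angle δ = d/R = 1.464424 rad.
Start latitude φ₁ = 0.738431 rad; initial bearing θ = 4.686558 rad.
sin φ₂ = sin φ₁ cos δ + cos φ₁ sin δ cos θ = (0.673129)(0.106171) + (0.739525)(0.994348)(-0.025828) = 0.052474
φ₂ = asin(0.052474) = 0.052499 rad = 3.008°.
For the longitude increment, Δλ = atan2( sin θ sin δ cos φ₁, cos δ − sin φ₁ sin φ₂ ) = atan2(-0.735100, 0.070849) = -84.495°.
λ₂ = -114.591° + -84.495° = -199.086°, normalized to (−180°, 180°] → 160.914°.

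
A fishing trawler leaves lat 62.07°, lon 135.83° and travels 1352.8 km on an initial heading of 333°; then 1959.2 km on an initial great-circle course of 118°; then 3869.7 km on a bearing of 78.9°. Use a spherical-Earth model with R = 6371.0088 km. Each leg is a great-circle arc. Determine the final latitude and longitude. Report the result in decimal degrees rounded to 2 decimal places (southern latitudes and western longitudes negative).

Apply the spherical direct solution leg by leg, carrying full precision between legs.
Leg 1: from (62.07°, 135.83°), δ = 1352.8/6371.0088 = 0.212337 rad, θ = 333° → φ = 72.11°, λ = 117.69°.
Leg 2: from (72.11°, 117.69°), δ = 1959.2/6371.0088 = 0.307518 rad, θ = 118° → φ = 59.69°, λ = 149.67°.
Leg 3: from (59.69°, 149.67°), δ = 3869.7/6371.0088 = 0.607392 rad, θ = 78.9° → φ = 49.85°, λ = -150.04°.

latitude 49.85°, longitude -150.04°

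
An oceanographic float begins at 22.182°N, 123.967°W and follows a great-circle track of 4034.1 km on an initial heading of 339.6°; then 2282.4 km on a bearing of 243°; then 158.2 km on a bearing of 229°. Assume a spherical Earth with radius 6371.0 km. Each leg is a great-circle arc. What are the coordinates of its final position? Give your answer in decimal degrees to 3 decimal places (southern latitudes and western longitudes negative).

latitude 41.466°, longitude -171.441°

Apply the spherical direct solution leg by leg, carrying full precision between legs.
Leg 1: from (22.182°, -123.967°), δ = 4034.1/6371 = 0.633197 rad, θ = 339.6° → φ = 54.878°, λ = -144.976°.
Leg 2: from (54.878°, -144.976°), δ = 2282.4/6371 = 0.358248 rad, θ = 243° → φ = 42.409°, λ = -170.008°.
Leg 3: from (42.409°, -170.008°), δ = 158.2/6371 = 0.024831 rad, θ = 229° → φ = 41.466°, λ = -171.441°.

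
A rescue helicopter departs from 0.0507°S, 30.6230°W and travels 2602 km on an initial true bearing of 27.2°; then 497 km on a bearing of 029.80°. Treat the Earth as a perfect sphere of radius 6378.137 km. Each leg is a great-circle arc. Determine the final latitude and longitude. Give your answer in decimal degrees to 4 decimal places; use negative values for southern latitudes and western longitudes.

Apply the spherical direct solution leg by leg, carrying full precision between legs.
Leg 1: from (-0.0507°, -30.6230°), δ = 2602/6378.137 = 0.407956 rad, θ = 27.2° → φ = 20.6127°, λ = -19.4513°.
Leg 2: from (20.6127°, -19.4513°), δ = 497/6378.137 = 0.077922 rad, θ = 29.8° → φ = 24.4694°, λ = -17.0153°.

latitude 24.4694°, longitude -17.0153°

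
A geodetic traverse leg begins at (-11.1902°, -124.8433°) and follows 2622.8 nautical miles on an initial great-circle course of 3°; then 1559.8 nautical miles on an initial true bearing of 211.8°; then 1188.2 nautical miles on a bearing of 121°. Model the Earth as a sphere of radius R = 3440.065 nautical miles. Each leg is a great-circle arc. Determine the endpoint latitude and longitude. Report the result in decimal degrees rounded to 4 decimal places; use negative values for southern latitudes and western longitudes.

latitude -0.7997°, longitude -119.0580°

Apply the spherical direct solution leg by leg, carrying full precision between legs.
Leg 1: from (-11.1902°, -124.8433°), δ = 2622.8/3440.065 = 0.762427 rad, θ = 3° → φ = 32.4306°, λ = -122.3888°.
Leg 2: from (32.4306°, -122.3888°), δ = 1559.8/3440.065 = 0.453422 rad, θ = 211.8° → φ = 9.6634°, λ = -135.9304°.
Leg 3: from (9.6634°, -135.9304°), δ = 1188.2/3440.065 = 0.345400 rad, θ = 121° → φ = -0.7997°, λ = -119.0580°.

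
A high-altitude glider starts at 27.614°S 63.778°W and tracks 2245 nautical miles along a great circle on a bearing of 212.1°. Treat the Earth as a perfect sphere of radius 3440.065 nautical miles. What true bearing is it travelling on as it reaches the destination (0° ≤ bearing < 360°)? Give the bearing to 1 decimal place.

final bearing 236.2°

Central angle δ = d/R = 0.652604 rad.
Converting: φ₁ = -0.481955 rad, θ = 3.701843 rad.
Applying the spherical law of cosines for sides, sin φ₂ = sin φ₁ cos δ + cos φ₁ sin δ cos θ = -0.824087, so φ₂ = -55.496°.
For the longitude increment, Δλ = atan2( sin θ sin δ cos φ₁, cos δ − sin φ₁ sin φ₂ ) = atan2(-0.285938, 0.412531) = -34.727°.
Hence λ₂ = -63.778° + -34.727° = -98.505°.
The forward bearing on arrival equals the back-azimuth from the destination plus 180°.
Back-azimuth from P₂ (-55.5°, -98.5°) to P₁ (-27.6°, -63.8°), with Δλ' = λ₁ − λ₂ = 34.7°: atan2( sin Δλ' cos φ₁ , cos φ₂ sin φ₁ − sin φ₂ cos φ₁ cos Δλ' ) = 56.2°.
Final bearing = (56.2° + 180°) mod 360° = 236.2°.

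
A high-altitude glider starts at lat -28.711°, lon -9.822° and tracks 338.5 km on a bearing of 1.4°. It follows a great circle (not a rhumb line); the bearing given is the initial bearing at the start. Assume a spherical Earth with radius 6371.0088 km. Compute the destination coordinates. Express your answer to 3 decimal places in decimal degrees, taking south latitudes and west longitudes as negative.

δ = 338.5/6371.0088 = 0.053131 rad (3.0442°).
With φ₁ = -28.711° = -0.501101 rad and θ = 1.4° = 0.024435 rad:
Applying the spherical law of cosines for sides, sin φ₂ = sin φ₁ cos δ + cos φ₁ sin δ cos θ = -0.433151, so φ₂ = -25.668°.
Δλ = atan2( sin θ sin δ cos φ₁ , cos δ − sin φ₁ sin φ₂ ) = atan2(0.001138, 0.790507) = 0.001440 rad = 0.082°.
Hence λ₂ = -9.822° + 0.082° = -9.740°.

latitude -25.668°, longitude -9.740°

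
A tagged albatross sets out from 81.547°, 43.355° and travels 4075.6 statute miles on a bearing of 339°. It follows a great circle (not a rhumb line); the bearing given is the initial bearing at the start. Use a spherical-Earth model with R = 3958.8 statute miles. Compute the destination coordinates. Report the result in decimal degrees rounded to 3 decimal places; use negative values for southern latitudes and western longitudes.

Central angle δ = d/R = 1.029504 rad.
Converting: φ₁ = 1.423264 rad, θ = 5.916666 rad.
Applying the spherical law of cosines for sides, sin φ₂ = sin φ₁ cos δ + cos φ₁ sin δ cos θ = 0.627263, so φ₂ = 38.848°.
Then Δλ = atan2(-0.045149, -0.105205) = -2.736212 rad, from sin θ sin δ cos φ₁ over cos δ − sin φ₁ sin φ₂.
λ₂ = λ₁ + Δλ = -113.418°.

latitude 38.848°, longitude -113.418°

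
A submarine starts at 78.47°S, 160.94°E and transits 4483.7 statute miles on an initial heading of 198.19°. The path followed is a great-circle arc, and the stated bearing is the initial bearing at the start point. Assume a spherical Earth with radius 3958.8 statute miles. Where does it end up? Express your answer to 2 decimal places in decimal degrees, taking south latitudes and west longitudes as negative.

latitude -35.99°, longitude 1.39°

Central angle δ = d/R = 1.132591 rad.
Converting: φ₁ = -1.369560 rad, θ = 3.459068 rad.
Applying the spherical law of cosines for sides, sin φ₂ = sin φ₁ cos δ + cos φ₁ sin δ cos θ = -0.587703, so φ₂ = -35.99°.
Δλ = atan2( sin θ sin δ cos φ₁ , cos δ − sin φ₁ sin φ₂ ) = atan2(-0.056501, -0.151528) = -2.784685 rad = -159.55°.
λ₂ = 160.94° + -159.55° = 1.39°.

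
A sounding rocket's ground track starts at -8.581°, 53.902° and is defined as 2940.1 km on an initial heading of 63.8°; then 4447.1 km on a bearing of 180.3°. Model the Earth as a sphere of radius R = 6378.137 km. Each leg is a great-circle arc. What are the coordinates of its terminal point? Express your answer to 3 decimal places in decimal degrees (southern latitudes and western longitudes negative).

Apply the spherical direct solution leg by leg, carrying full precision between legs.
Leg 1: from (-8.581°, 53.902°), δ = 2940.1/6378.137 = 0.460965 rad, θ = 63.8° → φ = 3.472°, λ = 77.471°.
Leg 2: from (3.472°, 77.471°), δ = 4447.1/6378.137 = 0.697241 rad, θ = 180.3° → φ = -36.477°, λ = 77.231°.

latitude -36.477°, longitude 77.231°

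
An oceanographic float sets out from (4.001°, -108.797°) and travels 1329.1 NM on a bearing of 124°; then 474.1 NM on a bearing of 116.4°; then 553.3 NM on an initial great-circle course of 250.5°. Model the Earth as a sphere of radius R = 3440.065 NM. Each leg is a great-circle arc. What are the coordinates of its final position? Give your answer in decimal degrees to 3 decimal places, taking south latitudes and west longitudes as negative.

latitude -14.733°, longitude -92.149°

Apply the spherical direct solution leg by leg, carrying full precision between legs.
Leg 1: from (4.001°, -108.797°), δ = 1329.1/3440.065 = 0.386359 rad, θ = 124° → φ = -8.370°, λ = -90.390°.
Leg 2: from (-8.370°, -90.390°), δ = 474.1/3440.065 = 0.137817 rad, θ = 116.4° → φ = -11.807°, λ = -83.168°.
Leg 3: from (-11.807°, -83.168°), δ = 553.3/3440.065 = 0.160840 rad, θ = 250.5° → φ = -14.733°, λ = -92.149°.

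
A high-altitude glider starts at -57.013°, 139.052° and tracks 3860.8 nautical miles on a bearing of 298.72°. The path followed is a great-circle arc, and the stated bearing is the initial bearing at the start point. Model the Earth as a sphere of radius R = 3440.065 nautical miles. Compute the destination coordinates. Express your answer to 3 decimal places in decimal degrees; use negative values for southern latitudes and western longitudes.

δ = 3860.8/3440.065 = 1.122304 rad (64.3033°).
Converting: φ₁ = -0.995065 rad, θ = 5.213648 rad.
sin φ₂ = sin φ₁ cos δ + cos φ₁ sin δ cos θ = (-0.838794)(0.433607) + (0.544449)(0.901102)(0.480530) = -0.127957
φ₂ = asin(-0.127957) = -0.128309 rad = -7.352°.
Then Δλ = atan2(-0.430249, 0.326277) = -0.921976 rad, from sin θ sin δ cos φ₁ over cos δ − sin φ₁ sin φ₂.
λ₂ = λ₁ + Δλ = 86.227°.

latitude -7.352°, longitude 86.227°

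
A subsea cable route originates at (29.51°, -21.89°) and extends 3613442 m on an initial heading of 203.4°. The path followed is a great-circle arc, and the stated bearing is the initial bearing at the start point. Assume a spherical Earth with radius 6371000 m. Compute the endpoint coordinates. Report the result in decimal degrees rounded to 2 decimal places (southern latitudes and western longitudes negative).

latitude -0.78°, longitude -34.21°

Central angle δ = d/R = 0.567170 rad.
With φ₁ = 29.51° = 0.515047 rad and θ = 203.4° = 3.550000 rad:
Applying the spherical law of cosines for sides, sin φ₂ = sin φ₁ cos δ + cos φ₁ sin δ cos θ = -0.013646, so φ₂ = -0.78°.
Then Δλ = atan2(-0.185687, 0.850146) = -0.215040 rad, from sin θ sin δ cos φ₁ over cos δ − sin φ₁ sin φ₂.
λ₂ = λ₁ + Δλ = -34.21°.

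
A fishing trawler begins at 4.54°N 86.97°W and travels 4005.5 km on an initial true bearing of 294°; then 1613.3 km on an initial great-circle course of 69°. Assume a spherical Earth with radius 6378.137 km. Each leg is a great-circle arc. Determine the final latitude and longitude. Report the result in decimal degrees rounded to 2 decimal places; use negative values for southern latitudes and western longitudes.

latitude 22.22°, longitude -106.62°

Apply the spherical direct solution leg by leg, carrying full precision between legs.
Leg 1: from (4.54°, -86.97°), δ = 4005.5/6378.137 = 0.628005 rad, θ = 294° → φ = 17.59°, λ = -121.24°.
Leg 2: from (17.59°, -121.24°), δ = 1613.3/6378.137 = 0.252942 rad, θ = 69° → φ = 22.22°, λ = -106.62°.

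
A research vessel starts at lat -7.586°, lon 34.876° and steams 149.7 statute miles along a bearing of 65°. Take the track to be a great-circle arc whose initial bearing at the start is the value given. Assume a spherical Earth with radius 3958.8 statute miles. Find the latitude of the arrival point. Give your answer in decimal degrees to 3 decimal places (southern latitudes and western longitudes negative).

The arc subtends δ = 149.7/3958.8 = 0.037814 rad at the centre.
Converting: φ₁ = -0.132401 rad, θ = 1.134464 rad.
sin φ₂ = sin φ₁ cos δ + cos φ₁ sin δ cos θ = (-0.132014)(0.999285) + (0.991248)(0.037805)(0.422618) = -0.116082
φ₂ = asin(-0.116082) = -0.116345 rad = -6.666°.
Then Δλ = atan2(0.033964, 0.983961) = 0.034503 rad, from sin θ sin δ cos φ₁ over cos δ − sin φ₁ sin φ₂.
λ₂ = 34.876° + 1.977° = 36.853°.

latitude -6.666°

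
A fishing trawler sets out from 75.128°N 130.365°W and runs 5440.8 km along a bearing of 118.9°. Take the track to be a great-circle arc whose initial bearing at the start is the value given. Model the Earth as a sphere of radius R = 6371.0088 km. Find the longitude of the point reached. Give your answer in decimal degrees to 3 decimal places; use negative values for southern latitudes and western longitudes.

Angular distance δ = d/R = 5440.8 / 6371.0088 = 0.853993 rad.
Start latitude φ₁ = 1.311231 rad; initial bearing θ = 2.075196 rad.
Destination latitude: φ₂ = arcsin( sin φ₁ cos δ + cos φ₁ sin δ cos θ ) = arcsin(0.541455) = 32.783°.
For the longitude increment, Δλ = atan2( sin θ sin δ cos φ₁, cos δ − sin φ₁ sin φ₂ ) = atan2(0.169401, 0.133660) = 51.726°.
λ₂ = -130.365° + 51.726° = -78.639°.

longitude -78.639°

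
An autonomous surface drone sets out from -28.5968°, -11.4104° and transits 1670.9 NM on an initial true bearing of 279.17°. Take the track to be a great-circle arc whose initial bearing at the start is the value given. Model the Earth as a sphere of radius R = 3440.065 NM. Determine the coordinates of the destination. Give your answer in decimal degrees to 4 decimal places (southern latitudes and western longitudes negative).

latitude -20.9750°, longitude -40.9868°

Central angle δ = d/R = 0.485718 rad.
Converting: φ₁ = -0.499108 rad, θ = 4.872436 rad.
sin φ₂ = sin φ₁ cos δ + cos φ₁ sin δ cos θ = (-0.478643)(0.884340) + (0.878010)(0.466843)(0.159364) = -0.357961
φ₂ = asin(-0.357961) = -0.366083 rad = -20.9750°.
Then Δλ = atan2(-0.404654, 0.713005) = -0.516205 rad, from sin θ sin δ cos φ₁ over cos δ − sin φ₁ sin φ₂.
λ₂ = -11.4104° + -29.5764° = -40.9868°.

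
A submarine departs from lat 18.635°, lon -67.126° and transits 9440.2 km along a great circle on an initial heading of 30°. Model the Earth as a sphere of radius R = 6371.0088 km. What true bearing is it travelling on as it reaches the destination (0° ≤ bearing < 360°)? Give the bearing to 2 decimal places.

The arc subtends δ = 9440.2/6371.0088 = 1.481743 rad at the centre.
Converting: φ₁ = 0.325242 rad, θ = 0.523599 rad.
sin φ₂ = sin φ₁ cos δ + cos φ₁ sin δ cos θ = (0.319538)(0.088935) + (0.947573)(0.996037)(0.866025) = 0.845789
φ₂ = asin(0.845789) = 1.008042 rad = 57.757°.
Then Δλ = atan2(0.471909, -0.181327) = 1.937643 rad, from sin θ sin δ cos φ₁ over cos δ − sin φ₁ sin φ₂.
λ₂ = λ₁ + Δλ = 43.893°.
The forward bearing on arrival equals the back-azimuth from the destination plus 180°.
Back-azimuth from P₂ (57.76°, 43.89°) to P₁ (18.64°, -67.13°), with Δλ' = λ₁ − λ₂ = -111.02°: atan2( sin Δλ' cos φ₁ , cos φ₂ sin φ₁ − sin φ₂ cos φ₁ cos Δλ' ) = 297.37°.
Final bearing = (297.37° + 180°) mod 360° = 117.37°.

final bearing 117.37°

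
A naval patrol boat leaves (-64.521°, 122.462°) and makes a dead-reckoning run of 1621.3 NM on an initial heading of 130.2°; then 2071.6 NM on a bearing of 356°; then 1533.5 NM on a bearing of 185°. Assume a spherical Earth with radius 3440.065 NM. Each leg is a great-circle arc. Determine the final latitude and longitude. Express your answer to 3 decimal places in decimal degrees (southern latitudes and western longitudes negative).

latitude -59.416°, longitude -173.404°

Apply the spherical direct solution leg by leg, carrying full precision between legs.
Leg 1: from (-64.521°, 122.462°), δ = 1621.3/3440.065 = 0.471299 rad, θ = 130.2° → φ = -68.497°, λ = -166.435°.
Leg 2: from (-68.497°, -166.435°), δ = 2071.6/3440.065 = 0.602198 rad, θ = 356° → φ = -34.028°, λ = -169.168°.
Leg 3: from (-34.028°, -169.168°), δ = 1533.5/3440.065 = 0.445776 rad, θ = 185° → φ = -59.416°, λ = -173.404°.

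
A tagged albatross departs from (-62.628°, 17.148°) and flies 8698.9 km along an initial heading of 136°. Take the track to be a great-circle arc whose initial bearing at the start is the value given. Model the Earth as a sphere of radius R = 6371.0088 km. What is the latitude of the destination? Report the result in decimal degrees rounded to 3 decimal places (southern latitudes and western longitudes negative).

δ = 8698.9/6371.0088 = 1.365388 rad (78.2310°).
Converting: φ₁ = -1.093065 rad, θ = 2.373648 rad.
Destination latitude: φ₂ = arcsin( sin φ₁ cos δ + cos φ₁ sin δ cos θ ) = arcsin(-0.504906) = -30.325°.
For the longitude increment, Δλ = atan2( sin θ sin δ cos φ₁, cos δ − sin φ₁ sin φ₂ ) = atan2(0.312666, -0.244410) = 128.015°.
λ₂ = 17.148° + 128.015° = 145.163°.

latitude -30.325°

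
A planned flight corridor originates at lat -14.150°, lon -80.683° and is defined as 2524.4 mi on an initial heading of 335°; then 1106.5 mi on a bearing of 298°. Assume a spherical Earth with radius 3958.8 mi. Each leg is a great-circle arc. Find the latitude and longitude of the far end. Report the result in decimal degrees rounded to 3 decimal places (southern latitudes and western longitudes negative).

latitude 25.880°, longitude -111.830°

Apply the spherical direct solution leg by leg, carrying full precision between legs.
Leg 1: from (-14.150°, -80.683°), δ = 2524.4/3958.8 = 0.637668 rad, θ = 335° → φ = 19.072°, λ = -96.122°.
Leg 2: from (19.072°, -96.122°), δ = 1106.5/3958.8 = 0.279504 rad, θ = 298° → φ = 25.880°, λ = -111.830°.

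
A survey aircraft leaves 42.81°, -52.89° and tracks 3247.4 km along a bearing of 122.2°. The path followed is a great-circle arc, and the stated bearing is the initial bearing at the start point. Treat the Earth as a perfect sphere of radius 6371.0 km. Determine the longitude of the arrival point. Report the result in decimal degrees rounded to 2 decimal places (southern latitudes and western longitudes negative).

longitude -26.08°

Angular distance δ = d/R = 3247.4 / 6371 = 0.509716 rad.
Converting: φ₁ = 0.747175 rad, θ = 2.132792 rad.
Destination latitude: φ₂ = arcsin( sin φ₁ cos δ + cos φ₁ sin δ cos θ ) = arcsin(0.402441) = 23.73°.
Δλ = atan2( sin θ sin δ cos φ₁ , cos δ − sin φ₁ sin φ₂ ) = atan2(0.302895, 0.599396) = 0.467905 rad = 26.81°.
λ₂ = λ₁ + Δλ = -26.08°.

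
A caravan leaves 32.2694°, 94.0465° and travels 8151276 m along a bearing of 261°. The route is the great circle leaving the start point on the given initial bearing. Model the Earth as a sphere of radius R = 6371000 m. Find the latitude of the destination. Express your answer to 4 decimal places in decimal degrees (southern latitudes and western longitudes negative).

δ = 8151276/6371000 = 1.279434 rad (73.3062°).
Converting: φ₁ = 0.563207 rad, θ = 4.555309 rad.
Destination latitude: φ₂ = arcsin( sin φ₁ cos δ + cos φ₁ sin δ cos θ ) = arcsin(0.026669) = 1.5282°.
For the longitude increment, Δλ = atan2( sin θ sin δ cos φ₁, cos δ − sin φ₁ sin φ₂ ) = atan2(-0.799939, 0.273019) = -71.1553°.
λ₂ = 94.0465° + -71.1553° = 22.8912°.

latitude 1.5282°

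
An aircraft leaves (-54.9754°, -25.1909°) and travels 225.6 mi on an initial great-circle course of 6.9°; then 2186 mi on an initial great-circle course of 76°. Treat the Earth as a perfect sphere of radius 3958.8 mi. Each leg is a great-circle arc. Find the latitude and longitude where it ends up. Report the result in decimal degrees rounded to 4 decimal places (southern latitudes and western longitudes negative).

latitude -36.1460°, longitude 14.5136°

Apply the spherical direct solution leg by leg, carrying full precision between legs.
Leg 1: from (-54.9754°, -25.1909°), δ = 225.6/3958.8 = 0.056987 rad, θ = 6.9° → φ = -51.7322°, λ = -24.5579°.
Leg 2: from (-51.7322°, -24.5579°), δ = 2186/3958.8 = 0.552188 rad, θ = 76° → φ = -36.1460°, λ = 14.5136°.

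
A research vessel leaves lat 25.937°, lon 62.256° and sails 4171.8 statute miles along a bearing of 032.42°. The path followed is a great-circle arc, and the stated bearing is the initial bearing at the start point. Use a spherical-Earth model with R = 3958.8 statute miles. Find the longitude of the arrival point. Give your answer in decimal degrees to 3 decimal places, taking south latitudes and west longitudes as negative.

Central angle δ = d/R = 1.053804 rad.
With φ₁ = 25.937° = 0.452686 rad and θ = 32.42° = 0.565836 rad:
Applying the spherical law of cosines for sides, sin φ₂ = sin φ₁ cos δ + cos φ₁ sin δ cos θ = 0.876090, so φ₂ = 61.174°.
Then Δλ = atan2(0.419112, 0.111081) = 1.311715 rad, from sin θ sin δ cos φ₁ over cos δ − sin φ₁ sin φ₂.
λ₂ = λ₁ + Δλ = 137.412°.

longitude 137.412°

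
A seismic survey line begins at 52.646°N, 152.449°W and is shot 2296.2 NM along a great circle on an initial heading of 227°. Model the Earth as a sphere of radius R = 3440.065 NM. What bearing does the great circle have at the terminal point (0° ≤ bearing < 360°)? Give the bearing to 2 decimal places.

final bearing 208.51°

δ = 2296.2/3440.065 = 0.667487 rad (38.2442°).
Converting: φ₁ = 0.918846 rad, θ = 3.961897 rad.
Applying the spherical law of cosines for sides, sin φ₂ = sin φ₁ cos δ + cos φ₁ sin δ cos θ = 0.368155, so φ₂ = 21.602°.
For the longitude increment, Δλ = atan2( sin θ sin δ cos φ₁, cos δ − sin φ₁ sin φ₂ ) = atan2(-0.274682, 0.492732) = -29.138°.
λ₂ = -152.449° + -29.138° = -181.587°, normalized to (−180°, 180°] → 178.413°.
The forward bearing on arrival equals the back-azimuth from the destination plus 180°.
Back-azimuth from P₂ (21.60°, 178.41°) to P₁ (52.65°, -152.45°), with Δλ' = λ₁ − λ₂ = -330.86°: atan2( sin Δλ' cos φ₁ , cos φ₂ sin φ₁ − sin φ₂ cos φ₁ cos Δλ' ) = 28.51°.
Final bearing = (28.51° + 180°) mod 360° = 208.51°.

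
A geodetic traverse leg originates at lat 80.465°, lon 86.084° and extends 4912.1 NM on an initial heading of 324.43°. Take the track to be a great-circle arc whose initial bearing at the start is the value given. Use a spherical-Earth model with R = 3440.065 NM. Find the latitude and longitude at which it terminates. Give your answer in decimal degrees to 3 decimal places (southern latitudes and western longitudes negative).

δ = 4912.1/3440.065 = 1.427909 rad (81.8132°).
Start latitude φ₁ = 1.404379 rad; initial bearing θ = 5.662372 rad.
Applying the spherical law of cosines for sides, sin φ₂ = sin φ₁ cos δ + cos φ₁ sin δ cos θ = 0.273802, so φ₂ = 15.891°.
Δλ = atan2( sin θ sin δ cos φ₁ , cos δ − sin φ₁ sin φ₂ ) = atan2(-0.095376, -0.127618) = -2.499783 rad = -143.227°.
λ₂ = 86.084° + -143.227° = -57.143°.

latitude 15.891°, longitude -57.143°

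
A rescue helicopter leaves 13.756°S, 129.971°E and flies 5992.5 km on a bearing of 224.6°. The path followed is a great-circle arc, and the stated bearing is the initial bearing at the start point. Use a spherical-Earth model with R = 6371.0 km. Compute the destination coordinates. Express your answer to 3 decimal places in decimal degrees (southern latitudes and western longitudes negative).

Central angle δ = d/R = 0.940590 rad.
Start latitude φ₁ = -0.240087 rad; initial bearing θ = 3.920009 rad.
Applying the spherical law of cosines for sides, sin φ₂ = sin φ₁ cos δ + cos φ₁ sin δ cos θ = -0.698881, so φ₂ = -44.337°.
Δλ = atan2( sin θ sin δ cos φ₁ , cos δ − sin φ₁ sin φ₂ ) = atan2(-0.551003, 0.423126) = -0.915925 rad = -52.479°.
Hence λ₂ = 129.971° + -52.479° = 77.492°.

latitude -44.337°, longitude 77.492°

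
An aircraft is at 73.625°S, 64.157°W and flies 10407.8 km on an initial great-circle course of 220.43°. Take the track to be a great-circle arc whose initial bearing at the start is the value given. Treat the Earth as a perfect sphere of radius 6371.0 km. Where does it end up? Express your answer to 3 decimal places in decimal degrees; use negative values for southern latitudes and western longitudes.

latitude -8.855°, longitude 156.766°

Central angle δ = d/R = 1.633621 rad.
With φ₁ = -73.625° = -1.284999 rad and θ = 220.43° = 3.847229 rad:
Destination latitude: φ₂ = arcsin( sin φ₁ cos δ + cos φ₁ sin δ cos θ ) = arcsin(-0.153939) = -8.855°.
Δλ = atan2( sin θ sin δ cos φ₁ , cos δ − sin φ₁ sin φ₂ ) = atan2(-0.182472, -0.210478) = -2.427348 rad = -139.077°.
λ₂ = -64.157° + -139.077° = -203.234°, normalized to (−180°, 180°] → 156.766°.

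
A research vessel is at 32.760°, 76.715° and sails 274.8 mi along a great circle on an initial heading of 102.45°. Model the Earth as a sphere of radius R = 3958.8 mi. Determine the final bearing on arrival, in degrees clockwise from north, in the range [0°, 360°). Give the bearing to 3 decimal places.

final bearing 104.893°

The arc subtends δ = 274.8/3958.8 = 0.069415 rad at the centre.
With φ₁ = 32.760° = 0.571770 rad and θ = 102.45° = 1.788090 rad:
sin φ₂ = sin φ₁ cos δ + cos φ₁ sin δ cos θ = (0.541121)(0.997592) + (0.840945)(0.069359)(-0.215588) = 0.527243
φ₂ = asin(0.527243) = 0.555353 rad = 31.819°.
Δλ = atan2( sin θ sin δ cos φ₁ , cos δ − sin φ₁ sin φ₂ ) = atan2(0.056956, 0.712289) = 0.079792 rad = 4.572°.
Hence λ₂ = 76.715° + 4.572° = 81.287°.
The forward bearing on arrival equals the back-azimuth from the destination plus 180°.
Back-azimuth from P₂ (31.819°, 81.287°) to P₁ (32.760°, 76.715°), with Δλ' = λ₁ − λ₂ = -4.572°: atan2( sin Δλ' cos φ₁ , cos φ₂ sin φ₁ − sin φ₂ cos φ₁ cos Δλ' ) = 284.893°.
Final bearing = (284.893° + 180°) mod 360° = 104.893°.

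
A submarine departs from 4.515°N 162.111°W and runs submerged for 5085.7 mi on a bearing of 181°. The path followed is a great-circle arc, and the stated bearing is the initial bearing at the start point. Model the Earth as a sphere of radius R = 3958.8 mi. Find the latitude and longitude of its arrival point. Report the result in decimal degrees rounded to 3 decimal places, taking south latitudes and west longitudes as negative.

latitude -69.067°, longitude -164.797°

Central angle δ = d/R = 1.284657 rad.
Converting: φ₁ = 0.078802 rad, θ = 3.159046 rad.
Applying the spherical law of cosines for sides, sin φ₂ = sin φ₁ cos δ + cos φ₁ sin δ cos θ = -0.933999, so φ₂ = -69.067°.
For the longitude increment, Δλ = atan2( sin θ sin δ cos φ₁, cos δ − sin φ₁ sin φ₂ ) = atan2(-0.016691, 0.355775) = -2.686°.
Hence λ₂ = -162.111° + -2.686° = -164.797°.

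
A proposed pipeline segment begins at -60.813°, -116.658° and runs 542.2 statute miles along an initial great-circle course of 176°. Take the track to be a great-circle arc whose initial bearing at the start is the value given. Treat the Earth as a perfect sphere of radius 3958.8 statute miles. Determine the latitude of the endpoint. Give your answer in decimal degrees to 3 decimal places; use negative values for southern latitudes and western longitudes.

latitude -68.635°

Angular distance δ = d/R = 542.2 / 3958.8 = 0.136961 rad.
Start latitude φ₁ = -1.061387 rad; initial bearing θ = 3.071779 rad.
Applying the spherical law of cosines for sides, sin φ₂ = sin φ₁ cos δ + cos φ₁ sin δ cos θ = -0.931277, so φ₂ = -68.635°.
Then Δλ = atan2(0.004645, 0.177600) = 0.026146 rad, from sin θ sin δ cos φ₁ over cos δ − sin φ₁ sin φ₂.
λ₂ = -116.658° + 1.498° = -115.160°.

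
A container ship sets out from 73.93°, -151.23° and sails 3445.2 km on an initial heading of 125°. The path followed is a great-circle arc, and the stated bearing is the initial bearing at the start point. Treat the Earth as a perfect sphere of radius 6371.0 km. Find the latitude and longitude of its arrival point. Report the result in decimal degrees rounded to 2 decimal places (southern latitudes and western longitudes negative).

latitude 47.91°, longitude -112.25°

Central angle δ = d/R = 0.540763 rad.
Converting: φ₁ = 1.290322 rad, θ = 2.181662 rad.
Applying the spherical law of cosines for sides, sin φ₂ = sin φ₁ cos δ + cos φ₁ sin δ cos θ = 0.742081, so φ₂ = 47.91°.
For the longitude increment, Δλ = atan2( sin θ sin δ cos φ₁, cos δ − sin φ₁ sin φ₂ ) = atan2(0.116729, 0.144232) = 38.98°.
λ₂ = λ₁ + Δλ = -112.25°.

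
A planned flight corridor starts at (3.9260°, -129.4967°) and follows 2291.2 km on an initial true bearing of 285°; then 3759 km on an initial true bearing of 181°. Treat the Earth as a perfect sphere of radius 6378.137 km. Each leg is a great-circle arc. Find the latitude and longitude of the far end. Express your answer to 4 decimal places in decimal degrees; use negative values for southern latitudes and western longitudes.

Apply the spherical direct solution leg by leg, carrying full precision between legs.
Leg 1: from (3.9260°, -129.4967°), δ = 2291.2/6378.137 = 0.359227 rad, θ = 285° → φ = 8.9094°, λ = -149.6003°.
Leg 2: from (8.9094°, -149.6003°), δ = 3759/6378.137 = 0.589357 rad, θ = 181° → φ = -24.8530°, λ = -150.2129°.

latitude -24.8530°, longitude -150.2129°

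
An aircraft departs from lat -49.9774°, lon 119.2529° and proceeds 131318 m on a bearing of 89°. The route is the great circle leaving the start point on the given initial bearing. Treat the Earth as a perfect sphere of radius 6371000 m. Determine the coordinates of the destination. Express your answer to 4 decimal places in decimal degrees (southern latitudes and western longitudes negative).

latitude -49.9423°, longitude 121.0879°

The arc subtends δ = 131318/6371000 = 0.020612 rad at the centre.
Converting: φ₁ = -0.872270 rad, θ = 1.553343 rad.
Destination latitude: φ₂ = arcsin( sin φ₁ cos δ + cos φ₁ sin δ cos θ ) = arcsin(-0.765397) = -49.9423°.
Then Δλ = atan2(0.013252, 0.413654) = 0.032026 rad, from sin θ sin δ cos φ₁ over cos δ − sin φ₁ sin φ₂.
λ₂ = 119.2529° + 1.8350° = 121.0879°.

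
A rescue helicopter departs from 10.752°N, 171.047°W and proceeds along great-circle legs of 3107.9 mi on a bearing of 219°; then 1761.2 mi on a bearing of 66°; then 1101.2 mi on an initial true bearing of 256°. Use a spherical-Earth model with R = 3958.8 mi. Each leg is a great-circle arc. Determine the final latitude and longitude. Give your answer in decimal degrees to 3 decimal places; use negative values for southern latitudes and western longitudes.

Apply the spherical direct solution leg by leg, carrying full precision between legs.
Leg 1: from (10.752°, -171.047°), δ = 3107.9/3958.8 = 0.785061 rad, θ = 219° → φ = -24.063°, λ = 159.797°.
Leg 2: from (-24.063°, 159.797°), δ = 1761.2/3958.8 = 0.444882 rad, θ = 66° → φ = -12.018°, λ = -176.502°.
Leg 3: from (-12.018°, -176.502°), δ = 1101.2/3958.8 = 0.278165 rad, θ = 256° → φ = -15.378°, λ = 167.457°.

latitude -15.378°, longitude 167.457°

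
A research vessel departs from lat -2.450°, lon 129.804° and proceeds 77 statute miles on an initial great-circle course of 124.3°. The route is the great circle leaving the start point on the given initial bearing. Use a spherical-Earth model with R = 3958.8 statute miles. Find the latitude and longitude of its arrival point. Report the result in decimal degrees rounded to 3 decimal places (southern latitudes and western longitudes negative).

Angular distance δ = d/R = 77 / 3958.8 = 0.019450 rad.
Converting: φ₁ = -0.042761 rad, θ = 2.169444 rad.
Applying the spherical law of cosines for sides, sin φ₂ = sin φ₁ cos δ + cos φ₁ sin δ cos θ = -0.053690, so φ₂ = -3.078°.
Then Δλ = atan2(0.016052, 0.997516) = 0.016091 rad, from sin θ sin δ cos φ₁ over cos δ − sin φ₁ sin φ₂.
Hence λ₂ = 129.804° + 0.922° = 130.726°.

latitude -3.078°, longitude 130.726°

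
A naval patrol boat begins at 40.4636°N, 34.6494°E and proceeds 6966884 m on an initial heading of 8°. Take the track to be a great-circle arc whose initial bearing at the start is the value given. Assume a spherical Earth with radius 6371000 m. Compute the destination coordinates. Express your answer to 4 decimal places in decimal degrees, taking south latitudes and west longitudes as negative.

latitude 75.3133°, longitude -174.5331°

Angular distance δ = d/R = 6966884 / 6371000 = 1.093531 rad.
Converting: φ₁ = 0.706223 rad, θ = 0.139626 rad.
sin φ₂ = sin φ₁ cos δ + cos φ₁ sin δ cos θ = (0.648965)(0.459352) + (0.760818)(0.888254)(0.990268) = 0.967327
φ₂ = asin(0.967327) = 1.314465 rad = 75.3133°.
Then Δλ = atan2(0.094053, -0.168409) = 2.632261 rad, from sin θ sin δ cos φ₁ over cos δ − sin φ₁ sin φ₂.
λ₂ = 34.6494° + 150.8175° = 185.4669°, normalized to (−180°, 180°] → -174.5331°.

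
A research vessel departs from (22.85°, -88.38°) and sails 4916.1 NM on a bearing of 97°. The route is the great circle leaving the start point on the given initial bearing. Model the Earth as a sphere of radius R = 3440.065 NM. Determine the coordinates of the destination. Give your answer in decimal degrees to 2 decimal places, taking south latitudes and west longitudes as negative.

latitude -3.23°, longitude -8.59°

δ = 4916.1/3440.065 = 1.429072 rad (81.8798°).
Converting: φ₁ = 0.398808 rad, θ = 1.692969 rad.
Destination latitude: φ₂ = arcsin( sin φ₁ cos δ + cos φ₁ sin δ cos θ ) = arcsin(-0.056329) = -3.23°.
Then Δλ = atan2(0.905485, 0.163124) = 1.392557 rad, from sin θ sin δ cos φ₁ over cos δ − sin φ₁ sin φ₂.
λ₂ = -88.38° + 79.79° = -8.59°.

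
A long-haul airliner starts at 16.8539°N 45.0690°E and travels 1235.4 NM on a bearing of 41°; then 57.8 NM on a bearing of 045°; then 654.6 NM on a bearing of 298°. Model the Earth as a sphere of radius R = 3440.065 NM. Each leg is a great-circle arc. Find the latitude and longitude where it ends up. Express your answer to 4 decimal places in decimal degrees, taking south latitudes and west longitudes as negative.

Apply the spherical direct solution leg by leg, carrying full precision between legs.
Leg 1: from (16.8539°, 45.0690°), δ = 1235.4/3440.065 = 0.359121 rad, θ = 41° → φ = 31.6876°, λ = 60.7908°.
Leg 2: from (31.6876°, 60.7908°), δ = 57.8/3440.065 = 0.016802 rad, θ = 45° → φ = 32.3658°, λ = 61.5968°.
Leg 3: from (32.3658°, 61.5968°), δ = 654.6/3440.065 = 0.190287 rad, θ = 298° → φ = 36.9173°, λ = 49.5399°.

latitude 36.9173°, longitude 49.5399°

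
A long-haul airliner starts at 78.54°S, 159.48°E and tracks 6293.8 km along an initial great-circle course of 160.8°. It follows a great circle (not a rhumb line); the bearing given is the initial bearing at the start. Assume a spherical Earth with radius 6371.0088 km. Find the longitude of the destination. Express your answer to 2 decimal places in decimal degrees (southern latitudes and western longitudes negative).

longitude -43.00°

The arc subtends δ = 6293.8/6371.0088 = 0.987881 rad at the centre.
Start latitude φ₁ = -1.370782 rad; initial bearing θ = 2.806489 rad.
Destination latitude: φ₂ = arcsin( sin φ₁ cos δ + cos φ₁ sin δ cos θ ) = arcsin(-0.696133) = -44.12°.
For the longitude increment, Δλ = atan2( sin θ sin δ cos φ₁, cos δ − sin φ₁ sin φ₂ ) = atan2(0.054550, -0.131794) = 157.52°.
λ₂ = 159.48° + 157.52° = 317.00°, normalized to (−180°, 180°] → -43.00°.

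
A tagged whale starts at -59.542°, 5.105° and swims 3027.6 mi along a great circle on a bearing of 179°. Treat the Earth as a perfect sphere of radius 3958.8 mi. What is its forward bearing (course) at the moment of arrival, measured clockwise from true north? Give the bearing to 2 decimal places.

final bearing 2.19°

Central angle δ = d/R = 0.764777 rad.
With φ₁ = -59.542° = -1.039204 rad and θ = 179° = 3.124139 rad:
Destination latitude: φ₂ = arcsin( sin φ₁ cos δ + cos φ₁ sin δ cos θ ) = arcsin(-0.972882) = -76.626°.
Then Δλ = atan2(0.006125, -0.117089) = 3.089327 rad, from sin θ sin δ cos φ₁ over cos δ − sin φ₁ sin φ₂.
λ₂ = 5.105° + 177.005° = 182.110°, normalized to (−180°, 180°] → -177.890°.
The forward bearing on arrival equals the back-azimuth from the destination plus 180°.
Back-azimuth from P₂ (-76.63°, -177.89°) to P₁ (-59.54°, 5.11°), with Δλ' = λ₁ − λ₂ = 182.99°: atan2( sin Δλ' cos φ₁ , cos φ₂ sin φ₁ − sin φ₂ cos φ₁ cos Δλ' ) = 182.19°.
Final bearing = (182.19° + 180°) mod 360° = 2.19°.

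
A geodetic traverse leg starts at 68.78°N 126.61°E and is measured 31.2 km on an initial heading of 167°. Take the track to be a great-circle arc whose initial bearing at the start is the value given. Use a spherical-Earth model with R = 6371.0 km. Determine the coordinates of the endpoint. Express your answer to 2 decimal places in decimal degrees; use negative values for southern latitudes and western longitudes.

latitude 68.51°, longitude 126.78°

The arc subtends δ = 31.2/6371 = 0.004897 rad at the centre.
Start latitude φ₁ = 1.200437 rad; initial bearing θ = 2.914700 rad.
sin φ₂ = sin φ₁ cos δ + cos φ₁ sin δ cos θ = (0.932198)(0.999988) + (0.361950)(0.004897)(-0.974370) = 0.930459
φ₂ = asin(0.930459) = 1.195664 rad = 68.51°.
Then Δλ = atan2(0.000399, 0.132616) = 0.003007 rad, from sin θ sin δ cos φ₁ over cos δ − sin φ₁ sin φ₂.
λ₂ = 126.61° + 0.17° = 126.78°.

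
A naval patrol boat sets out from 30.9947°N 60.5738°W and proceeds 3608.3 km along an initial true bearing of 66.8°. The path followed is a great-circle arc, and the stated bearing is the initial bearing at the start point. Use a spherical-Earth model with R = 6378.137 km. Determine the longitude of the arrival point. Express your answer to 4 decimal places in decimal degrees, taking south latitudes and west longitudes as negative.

δ = 3608.3/6378.137 = 0.565729 rad (32.4139°).
Start latitude φ₁ = 0.540960 rad; initial bearing θ = 1.165880 rad.
Applying the spherical law of cosines for sides, sin φ₂ = sin φ₁ cos δ + cos φ₁ sin δ cos θ = 0.615741, so φ₂ = 38.0058°.
Δλ = atan2( sin θ sin δ cos φ₁ , cos δ − sin φ₁ sin φ₂ ) = atan2(0.422338, 0.527116) = 0.675486 rad = 38.7025°.
λ₂ = λ₁ + Δλ = -21.8713°.

longitude -21.8713°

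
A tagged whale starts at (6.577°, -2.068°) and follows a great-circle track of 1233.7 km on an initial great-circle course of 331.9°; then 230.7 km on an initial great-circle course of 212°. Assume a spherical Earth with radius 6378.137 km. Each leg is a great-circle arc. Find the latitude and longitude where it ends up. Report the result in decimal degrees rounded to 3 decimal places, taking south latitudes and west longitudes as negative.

Apply the spherical direct solution leg by leg, carrying full precision between legs.
Leg 1: from (6.577°, -2.068°), δ = 1233.7/6378.137 = 0.193426 rad, θ = 331.9° → φ = 16.311°, λ = -7.481°.
Leg 2: from (16.311°, -7.481°), δ = 230.7/6378.137 = 0.036170 rad, θ = 212° → φ = 14.551°, λ = -8.616°.

latitude 14.551°, longitude -8.616°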